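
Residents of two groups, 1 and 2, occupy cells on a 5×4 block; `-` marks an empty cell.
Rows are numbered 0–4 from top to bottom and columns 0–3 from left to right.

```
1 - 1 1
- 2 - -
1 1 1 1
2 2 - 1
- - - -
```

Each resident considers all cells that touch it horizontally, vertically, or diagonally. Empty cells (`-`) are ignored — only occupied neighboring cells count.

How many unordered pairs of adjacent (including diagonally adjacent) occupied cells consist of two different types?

Scan each occupied cell's neighbors to the right and below (and the two forward diagonals) so each pair is counted once.
From row 0: 2 unlike of 3 pairs (running 2/3).
From row 1: 3 unlike of 3 pairs (running 5/6).
From row 2: 5 unlike of 10 pairs (running 10/16).
From row 3: 0 unlike of 1 pairs (running 10/17).
Total adjacent occupied pairs: 17; unlike-type pairs: 10.

10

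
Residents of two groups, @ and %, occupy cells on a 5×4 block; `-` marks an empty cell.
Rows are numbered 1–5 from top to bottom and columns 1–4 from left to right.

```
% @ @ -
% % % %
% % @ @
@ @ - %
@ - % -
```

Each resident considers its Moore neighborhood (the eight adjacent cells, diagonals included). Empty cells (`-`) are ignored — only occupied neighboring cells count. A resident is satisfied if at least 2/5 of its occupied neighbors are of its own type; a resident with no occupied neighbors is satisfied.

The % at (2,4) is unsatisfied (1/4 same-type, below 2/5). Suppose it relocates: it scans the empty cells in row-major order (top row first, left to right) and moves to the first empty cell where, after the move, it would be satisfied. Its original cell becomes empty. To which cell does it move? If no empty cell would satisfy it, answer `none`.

Vacating (2,4). Empty cells in order:
  (1,4): 1/2 same-type → satisfied — stop here.

(1,4)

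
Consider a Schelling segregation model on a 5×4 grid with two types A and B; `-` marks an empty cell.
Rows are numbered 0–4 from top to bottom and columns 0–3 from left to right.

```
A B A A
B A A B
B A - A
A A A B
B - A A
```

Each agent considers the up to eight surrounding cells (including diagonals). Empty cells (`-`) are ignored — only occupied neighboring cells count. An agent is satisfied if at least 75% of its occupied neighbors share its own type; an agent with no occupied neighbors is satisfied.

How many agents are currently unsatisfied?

(0,0)A 1/3 not
(0,1)B 1/5 not
(0,2)A 3/5 not
(0,3)A 2/3 not
(1,0)B 2/5 not
(1,1)A 4/7 not
(1,2)A 5/7 not
(1,3)B 0/4 not
(2,0)B 1/5 not
(2,1)A 5/7 not
(2,3)A 2/4 not
(3,0)A 2/4 not
(3,1)A 4/6 not
(3,2)A 5/6 satisfied
(3,3)B 0/4 not
(4,0)B 0/2 not
(4,2)A 3/4 satisfied
(4,3)A 2/3 not
Unsatisfied: (0,0), (0,1), (0,2), (0,3), (1,0), (1,1), (1,2), (1,3), (2,0), (2,1), (2,3), (3,0), (3,1), (3,3), (4,0), (4,3) — 16 in total.

16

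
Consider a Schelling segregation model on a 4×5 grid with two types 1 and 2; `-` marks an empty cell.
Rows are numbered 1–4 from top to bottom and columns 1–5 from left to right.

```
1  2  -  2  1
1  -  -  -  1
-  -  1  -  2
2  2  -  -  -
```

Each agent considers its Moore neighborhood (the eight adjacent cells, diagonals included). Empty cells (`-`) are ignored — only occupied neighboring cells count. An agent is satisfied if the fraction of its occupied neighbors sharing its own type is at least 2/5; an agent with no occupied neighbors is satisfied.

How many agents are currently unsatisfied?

5

(1,1)1 1/2 ✓
(1,2)2 0/2 ✗
(1,4)2 0/2 ✗
(1,5)1 1/2 ✓
(2,1)1 1/2 ✓
(2,5)1 1/3 ✗
(3,3)1 0/1 ✗
(3,5)2 0/1 ✗
(4,1)2 1/1 ✓
(4,2)2 1/2 ✓
Unsatisfied: (1,2), (1,4), (2,5), (3,3), (3,5) — 5 in total.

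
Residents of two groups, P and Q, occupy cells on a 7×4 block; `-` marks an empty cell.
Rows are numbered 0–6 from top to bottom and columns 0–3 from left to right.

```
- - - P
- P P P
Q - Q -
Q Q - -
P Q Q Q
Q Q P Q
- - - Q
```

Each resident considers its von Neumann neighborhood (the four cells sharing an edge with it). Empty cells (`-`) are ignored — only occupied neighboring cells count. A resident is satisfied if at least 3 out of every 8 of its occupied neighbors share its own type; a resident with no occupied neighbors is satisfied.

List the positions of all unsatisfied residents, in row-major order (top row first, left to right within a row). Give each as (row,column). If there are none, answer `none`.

Row 0: (0,3)P 1/1 satisfied
Row 1: (1,1)P 1/1 satisfied · (1,2)P 2/3 satisfied · (1,3)P 2/2 satisfied
Row 2: (2,0)Q 1/1 satisfied · (2,2)Q 0/1 not
Row 3: (3,0)Q 2/3 satisfied · (3,1)Q 2/2 satisfied
Row 4: (4,0)P 0/3 not · (4,1)Q 3/4 satisfied · (4,2)Q 2/3 satisfied · (4,3)Q 2/2 satisfied
Row 5: (5,0)Q 1/2 satisfied · (5,1)Q 2/3 satisfied · (5,2)P 0/3 not · (5,3)Q 2/3 satisfied
Row 6: (6,3)Q 1/1 satisfied

(2,2), (4,0), (5,2)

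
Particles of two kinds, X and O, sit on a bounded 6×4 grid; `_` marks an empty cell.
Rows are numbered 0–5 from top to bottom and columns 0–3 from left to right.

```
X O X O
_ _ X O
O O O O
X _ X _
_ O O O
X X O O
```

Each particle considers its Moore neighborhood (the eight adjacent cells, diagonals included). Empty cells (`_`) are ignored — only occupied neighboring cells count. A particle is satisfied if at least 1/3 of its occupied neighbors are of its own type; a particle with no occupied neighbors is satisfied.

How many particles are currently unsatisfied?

7

Row 0: (0,0)X 0/1 ✗ · (0,1)O 0/3 ✗ · (0,2)X 1/4 ✗ · (0,3)O 1/3 ✓
Row 1: (1,2)X 1/7 ✗ · (1,3)O 3/5 ✓
Row 2: (2,0)O 1/2 ✓ · (2,1)O 2/5 ✓ · (2,2)O 3/5 ✓ · (2,3)O 2/4 ✓
Row 3: (3,0)X 0/3 ✗ · (3,2)X 0/6 ✗
Row 4: (4,1)O 2/6 ✓ · (4,2)O 4/6 ✓ · (4,3)O 3/4 ✓
Row 5: (5,0)X 1/2 ✓ · (5,1)X 1/4 ✗ · (5,2)O 4/5 ✓ · (5,3)O 3/3 ✓
Unsatisfied: (0,0), (0,1), (0,2), (1,2), (3,0), (3,2), (5,1) — 7 in total.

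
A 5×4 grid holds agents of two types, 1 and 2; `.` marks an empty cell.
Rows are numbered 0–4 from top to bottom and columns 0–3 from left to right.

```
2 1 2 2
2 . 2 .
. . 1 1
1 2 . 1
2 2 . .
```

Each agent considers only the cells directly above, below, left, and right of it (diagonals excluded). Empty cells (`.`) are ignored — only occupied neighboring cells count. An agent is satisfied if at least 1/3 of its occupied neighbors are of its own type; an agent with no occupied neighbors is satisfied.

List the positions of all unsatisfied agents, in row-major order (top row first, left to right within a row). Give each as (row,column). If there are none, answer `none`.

(0,1), (3,0)

Row 0: (0,0)2 1/2 ✓ · (0,1)1 0/2 ✗ · (0,2)2 2/3 ✓ · (0,3)2 1/1 ✓
Row 1: (1,0)2 1/1 ✓ · (1,2)2 1/2 ✓
Row 2: (2,2)1 1/2 ✓ · (2,3)1 2/2 ✓
Row 3: (3,0)1 0/2 ✗ · (3,1)2 1/2 ✓ · (3,3)1 1/1 ✓
Row 4: (4,0)2 1/2 ✓ · (4,1)2 2/2 ✓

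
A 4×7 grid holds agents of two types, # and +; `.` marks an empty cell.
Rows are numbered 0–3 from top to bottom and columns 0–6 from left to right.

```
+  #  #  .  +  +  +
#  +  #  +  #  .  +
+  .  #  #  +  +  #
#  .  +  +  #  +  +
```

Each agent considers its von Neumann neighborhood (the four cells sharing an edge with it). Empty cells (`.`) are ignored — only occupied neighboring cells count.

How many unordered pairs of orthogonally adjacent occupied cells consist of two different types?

21

Scan each occupied cell's neighbors to the right and below so each pair is counted once.
From row 0: 4 unlike of 9 pairs (running 4/9).
From row 1: 8 unlike of 9 pairs (running 12/18).
From row 2: 7 unlike of 10 pairs (running 19/28).
From row 3: 2 unlike of 4 pairs (running 21/32).
Total adjacent occupied pairs: 32; unlike-type pairs: 21.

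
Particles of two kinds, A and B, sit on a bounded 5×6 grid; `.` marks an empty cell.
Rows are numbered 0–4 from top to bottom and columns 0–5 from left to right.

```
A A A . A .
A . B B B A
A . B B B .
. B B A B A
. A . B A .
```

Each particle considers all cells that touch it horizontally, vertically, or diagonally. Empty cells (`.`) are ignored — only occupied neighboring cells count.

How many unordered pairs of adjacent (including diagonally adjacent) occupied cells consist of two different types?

20

Scan each occupied cell's neighbors to the right and below (and the two forward diagonals) so each pair is counted once.
Row 0: A(0,0)–A(0,1)= A(0,0)–A(1,0)= A(0,1)–A(0,2)= A(0,1)–B(1,2)≠ A(0,1)–A(1,0)= A(0,2)–B(1,2)≠ A(0,2)–B(1,3)≠ A(0,4)–B(1,4)≠ A(0,4)–A(1,5)= A(0,4)–B(1,3)≠  → 5/10 unlike.
Row 1: A(1,0)–A(2,0)= B(1,2)–B(1,3)= B(1,2)–B(2,2)= B(1,2)–B(2,3)= B(1,3)–B(1,4)= B(1,3)–B(2,3)= B(1,3)–B(2,4)= B(1,3)–B(2,2)= B(1,4)–A(1,5)≠ B(1,4)–B(2,4)= B(1,4)–B(2,3)= A(1,5)–B(2,4)≠  → 2/12 unlike.
Row 2: A(2,0)–B(3,1)≠ B(2,2)–B(2,3)= B(2,2)–B(3,2)= B(2,2)–A(3,3)≠ B(2,2)–B(3,1)= B(2,3)–B(2,4)= B(2,3)–A(3,3)≠ B(2,3)–B(3,4)= B(2,3)–B(3,2)= B(2,4)–B(3,4)= B(2,4)–A(3,5)≠ B(2,4)–A(3,3)≠  → 5/12 unlike.
Row 3: B(3,1)–B(3,2)= B(3,1)–A(4,1)≠ B(3,2)–A(3,3)≠ B(3,2)–B(4,3)= B(3,2)–A(4,1)≠ A(3,3)–B(3,4)≠ A(3,3)–B(4,3)≠ A(3,3)–A(4,4)= B(3,4)–A(3,5)≠ B(3,4)–A(4,4)≠ B(3,4)–B(4,3)= A(3,5)–A(4,4)=  → 7/12 unlike.
Row 4: B(4,3)–A(4,4)≠  → 1/1 unlike.
Total adjacent occupied pairs: 47; unlike-type pairs: 20.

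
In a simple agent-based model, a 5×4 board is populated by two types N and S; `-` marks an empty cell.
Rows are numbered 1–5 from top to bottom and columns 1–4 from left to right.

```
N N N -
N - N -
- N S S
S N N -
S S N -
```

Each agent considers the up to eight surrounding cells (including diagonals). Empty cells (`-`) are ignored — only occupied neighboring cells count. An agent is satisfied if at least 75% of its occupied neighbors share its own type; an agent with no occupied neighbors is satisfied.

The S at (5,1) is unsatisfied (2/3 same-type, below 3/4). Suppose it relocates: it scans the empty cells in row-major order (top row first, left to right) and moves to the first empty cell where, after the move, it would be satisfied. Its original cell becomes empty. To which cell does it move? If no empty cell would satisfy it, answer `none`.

Vacating (5,1). Empty cells in order:
  (1,4): 0/2 same-type → still unsatisfied.
  (2,2): 1/7 same-type → still unsatisfied.
  (2,4): 2/4 same-type → still unsatisfied.
  (3,1): 1/4 same-type → still unsatisfied.
  (4,4): 2/4 same-type → still unsatisfied.
  (5,4): 0/2 same-type → still unsatisfied.

none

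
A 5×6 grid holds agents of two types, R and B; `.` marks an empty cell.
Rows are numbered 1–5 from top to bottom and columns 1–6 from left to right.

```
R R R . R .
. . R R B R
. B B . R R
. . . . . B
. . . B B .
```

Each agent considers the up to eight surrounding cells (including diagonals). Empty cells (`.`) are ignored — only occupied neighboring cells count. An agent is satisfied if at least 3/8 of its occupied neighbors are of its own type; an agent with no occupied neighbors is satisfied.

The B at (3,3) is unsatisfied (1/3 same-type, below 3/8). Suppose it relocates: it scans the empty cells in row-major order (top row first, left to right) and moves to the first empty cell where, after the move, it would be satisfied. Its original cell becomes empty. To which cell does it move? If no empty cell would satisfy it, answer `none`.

(3,1)

Vacating (3,3). Empty cells in order:
  (1,4): 1/5 same-type → still unsatisfied.
  (1,6): 1/3 same-type → still unsatisfied.
  (2,1): 1/3 same-type → still unsatisfied.
  (2,2): 1/5 same-type → still unsatisfied.
  (3,1): 1/1 same-type → satisfied — stop here.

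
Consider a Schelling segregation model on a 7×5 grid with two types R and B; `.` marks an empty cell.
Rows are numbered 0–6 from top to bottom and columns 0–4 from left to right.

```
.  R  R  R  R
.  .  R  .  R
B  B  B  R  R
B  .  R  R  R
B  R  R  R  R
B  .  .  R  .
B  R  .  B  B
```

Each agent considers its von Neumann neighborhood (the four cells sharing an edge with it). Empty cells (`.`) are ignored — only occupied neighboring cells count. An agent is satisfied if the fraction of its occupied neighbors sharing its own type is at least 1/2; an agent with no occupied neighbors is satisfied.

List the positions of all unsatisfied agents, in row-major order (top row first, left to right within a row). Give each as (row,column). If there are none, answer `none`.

(2,2), (6,1)

(0,1)R 1/1 ok
(0,2)R 3/3 ok
(0,3)R 2/2 ok
(0,4)R 2/2 ok
(1,2)R 1/2 ok
(1,4)R 2/2 ok
(2,0)B 2/2 ok
(2,1)B 2/2 ok
(2,2)B 1/4 unhappy
(2,3)R 2/3 ok
(2,4)R 3/3 ok
(3,0)B 2/2 ok
(3,2)R 2/3 ok
(3,3)R 4/4 ok
(3,4)R 3/3 ok
(4,0)B 2/3 ok
(4,1)R 1/2 ok
(4,2)R 3/3 ok
(4,3)R 4/4 ok
(4,4)R 2/2 ok
(5,0)B 2/2 ok
(5,3)R 1/2 ok
(6,0)B 1/2 ok
(6,1)R 0/1 unhappy
(6,3)B 1/2 ok
(6,4)B 1/1 ok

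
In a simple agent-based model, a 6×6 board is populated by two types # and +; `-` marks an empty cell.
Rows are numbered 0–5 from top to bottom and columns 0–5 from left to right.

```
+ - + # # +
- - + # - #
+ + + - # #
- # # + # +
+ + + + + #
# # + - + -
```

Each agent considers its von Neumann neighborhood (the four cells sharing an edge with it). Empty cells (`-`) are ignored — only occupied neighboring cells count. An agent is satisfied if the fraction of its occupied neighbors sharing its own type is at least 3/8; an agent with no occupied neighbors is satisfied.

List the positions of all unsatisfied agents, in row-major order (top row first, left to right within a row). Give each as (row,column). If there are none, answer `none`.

(0,0)+ 0/0 ✓
(0,2)+ 1/2 ✓
(0,3)# 2/3 ✓
(0,4)# 1/2 ✓
(0,5)+ 0/2 ✗
(1,2)+ 2/3 ✓
(1,3)# 1/2 ✓
(1,5)# 1/2 ✓
(2,0)+ 1/1 ✓
(2,1)+ 2/3 ✓
(2,2)+ 2/3 ✓
(2,4)# 2/2 ✓
(2,5)# 2/3 ✓
(3,1)# 1/3 ✗
(3,2)# 1/4 ✗
(3,3)+ 1/3 ✗
(3,4)# 1/4 ✗
(3,5)+ 0/3 ✗
(4,0)+ 1/2 ✓
(4,1)+ 2/4 ✓
(4,2)+ 3/4 ✓
(4,3)+ 3/3 ✓
(4,4)+ 2/4 ✓
(4,5)# 0/2 ✗
(5,0)# 1/2 ✓
(5,1)# 1/3 ✗
(5,2)+ 1/2 ✓
(5,4)+ 1/1 ✓

(0,5), (3,1), (3,2), (3,3), (3,4), (3,5), (4,5), (5,1)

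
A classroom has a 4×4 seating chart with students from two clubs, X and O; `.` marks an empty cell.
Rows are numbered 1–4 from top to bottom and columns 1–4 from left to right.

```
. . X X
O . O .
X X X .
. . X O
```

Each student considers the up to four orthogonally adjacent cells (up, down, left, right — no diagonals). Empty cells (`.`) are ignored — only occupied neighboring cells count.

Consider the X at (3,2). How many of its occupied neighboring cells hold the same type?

2

Occupied neighbors of (3,2): (3,1)=X, (3,3)=X.
Same type (X): 2 of 2.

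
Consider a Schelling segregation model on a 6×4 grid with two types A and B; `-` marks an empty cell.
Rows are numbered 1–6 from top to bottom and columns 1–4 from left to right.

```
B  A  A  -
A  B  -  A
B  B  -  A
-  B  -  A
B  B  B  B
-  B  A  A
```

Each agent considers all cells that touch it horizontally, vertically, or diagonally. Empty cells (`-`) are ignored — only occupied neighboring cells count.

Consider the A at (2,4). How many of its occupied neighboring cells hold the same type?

Occupied neighbors of (2,4): (1,3)=A, (3,4)=A.
Same type (A): 2 of 2.

2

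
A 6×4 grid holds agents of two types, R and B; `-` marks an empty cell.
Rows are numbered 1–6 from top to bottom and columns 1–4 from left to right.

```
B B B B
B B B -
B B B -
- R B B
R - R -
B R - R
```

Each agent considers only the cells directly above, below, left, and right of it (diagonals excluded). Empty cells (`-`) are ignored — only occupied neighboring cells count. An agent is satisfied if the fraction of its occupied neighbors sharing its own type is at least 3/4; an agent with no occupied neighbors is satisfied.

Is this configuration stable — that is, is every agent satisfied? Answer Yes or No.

Row 1: (1,1)B 2/2 satisfied · (1,2)B 3/3 satisfied · (1,3)B 3/3 satisfied · (1,4)B 1/1 satisfied
Row 2: (2,1)B 3/3 satisfied · (2,2)B 4/4 satisfied · (2,3)B 3/3 satisfied
Row 3: (3,1)B 2/2 satisfied · (3,2)B 3/4 satisfied · (3,3)B 3/3 satisfied
Row 4: (4,2)R 0/2 not · (4,3)B 2/4 not · (4,4)B 1/1 satisfied
Row 5: (5,1)R 0/1 not · (5,3)R 0/1 not
Row 6: (6,1)B 0/2 not · (6,2)R 0/1 not · (6,4)R 0/0 satisfied
For instance (4,2) has only 0/2 same-type neighbors, below 3/4.

No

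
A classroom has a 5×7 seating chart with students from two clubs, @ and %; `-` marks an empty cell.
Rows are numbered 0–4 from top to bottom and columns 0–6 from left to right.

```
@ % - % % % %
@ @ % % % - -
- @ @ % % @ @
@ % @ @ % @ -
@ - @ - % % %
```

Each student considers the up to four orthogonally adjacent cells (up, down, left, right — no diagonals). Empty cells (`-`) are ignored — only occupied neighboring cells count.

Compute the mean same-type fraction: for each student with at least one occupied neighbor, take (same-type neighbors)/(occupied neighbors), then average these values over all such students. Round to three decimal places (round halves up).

0.696

Row 0: (0,0)@ 1/2 · (0,1)% 0/2 · (0,3)% 2/2 · (0,4)% 3/3 · (0,5)% 2/2 · (0,6)% 1/1
Row 1: (1,0)@ 2/2 · (1,1)@ 2/4 · (1,2)% 1/3 · (1,3)% 4/4 · (1,4)% 3/3
Row 2: (2,1)@ 2/3 · (2,2)@ 2/4 · (2,3)% 2/4 · (2,4)% 3/4 · (2,5)@ 2/3 · (2,6)@ 1/1
Row 3: (3,0)@ 1/2 · (3,1)% 0/3 · (3,2)@ 3/4 · (3,3)@ 1/3 · (3,4)% 2/4 · (3,5)@ 1/3
Row 4: (4,0)@ 1/1 · (4,2)@ 1/1 · (4,4)% 2/2 · (4,5)% 2/3 · (4,6)% 1/1
Sum over 28 students: 1/2 + 0/2 + 2/2 + 3/3 + 2/2 + 1/1 + 2/2 + 2/4 + 1/3 + 4/4 + 3/3 + 2/3 + 2/4 + 2/4 + 3/4 + 2/3 + 1/1 + 1/2 + 0/3 + 3/4 + 1/3 + 2/4 + 1/3 + 1/1 + 1/1 + 2/2 + 2/3 + 1/1 = 39/2; mean = 39/2 ÷ 28 = 39/56 = 0.696428… → 0.696.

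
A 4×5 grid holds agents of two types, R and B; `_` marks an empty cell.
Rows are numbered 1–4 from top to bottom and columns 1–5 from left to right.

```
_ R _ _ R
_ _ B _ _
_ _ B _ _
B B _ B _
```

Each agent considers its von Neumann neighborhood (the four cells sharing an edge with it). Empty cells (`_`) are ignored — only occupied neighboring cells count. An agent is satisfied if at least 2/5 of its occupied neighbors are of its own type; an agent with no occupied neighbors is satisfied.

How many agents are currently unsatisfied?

0

Row 1: (1,2)R 0/0 satisfied · (1,5)R 0/0 satisfied
Row 2: (2,3)B 1/1 satisfied
Row 3: (3,3)B 1/1 satisfied
Row 4: (4,1)B 1/1 satisfied · (4,2)B 1/1 satisfied · (4,4)B 0/0 satisfied
Every one meets the threshold.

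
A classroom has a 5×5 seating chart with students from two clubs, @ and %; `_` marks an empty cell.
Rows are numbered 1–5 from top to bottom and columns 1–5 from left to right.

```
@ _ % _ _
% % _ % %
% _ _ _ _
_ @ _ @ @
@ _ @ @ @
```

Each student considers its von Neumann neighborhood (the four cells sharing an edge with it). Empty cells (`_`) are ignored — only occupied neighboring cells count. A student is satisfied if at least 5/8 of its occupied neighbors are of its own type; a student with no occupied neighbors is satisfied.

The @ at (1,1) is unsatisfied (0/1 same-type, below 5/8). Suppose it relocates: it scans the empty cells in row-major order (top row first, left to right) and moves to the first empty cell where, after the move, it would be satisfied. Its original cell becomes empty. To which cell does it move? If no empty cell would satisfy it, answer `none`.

(3,3)

Vacating (1,1). Empty cells in order:
  (1,2): 0/2 same-type → still unsatisfied.
  (1,4): 0/2 same-type → still unsatisfied.
  (1,5): 0/1 same-type → still unsatisfied.
  (2,3): 0/3 same-type → still unsatisfied.
  (3,2): 1/3 same-type → still unsatisfied.
  (3,3): 0/0 same-type → satisfied — stop here.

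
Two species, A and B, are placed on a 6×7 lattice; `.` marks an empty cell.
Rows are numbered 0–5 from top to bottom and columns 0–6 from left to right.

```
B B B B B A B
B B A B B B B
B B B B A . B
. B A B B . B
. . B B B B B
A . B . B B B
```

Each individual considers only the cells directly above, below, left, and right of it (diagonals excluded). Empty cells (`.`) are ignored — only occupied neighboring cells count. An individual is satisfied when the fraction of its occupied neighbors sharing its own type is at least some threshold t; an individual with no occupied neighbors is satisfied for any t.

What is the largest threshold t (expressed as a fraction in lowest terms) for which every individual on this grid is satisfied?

Row 0: (0,0)B 2/2 · (0,1)B 3/3 · (0,2)B 2/3 · (0,3)B 3/3 · (0,4)B 2/3 · (0,5)A 0/3 · (0,6)B 1/2
Row 1: (1,0)B 3/3 · (1,1)B 3/4 · (1,2)A 0/4 · (1,3)B 3/4 · (1,4)B 3/4 · (1,5)B 2/3 · (1,6)B 3/3
Row 2: (2,0)B 2/2 · (2,1)B 4/4 · (2,2)B 2/4 · (2,3)B 3/4 · (2,4)A 0/3 · (2,6)B 2/2
Row 3: (3,1)B 1/2 · (3,2)A 0/4 · (3,3)B 3/4 · (3,4)B 2/3 · (3,6)B 2/2
Row 4: (4,2)B 2/3 · (4,3)B 3/3 · (4,4)B 4/4 · (4,5)B 3/3 · (4,6)B 3/3
Row 5: (5,0)A — no occupied neighbors · (5,2)B 1/1 · (5,4)B 2/2 · (5,5)B 3/3 · (5,6)B 2/2
The smallest same-type fraction is 0/3 at (0,5), which reduces to 0/1. Any threshold above that leaves this individual unsatisfied.

0/1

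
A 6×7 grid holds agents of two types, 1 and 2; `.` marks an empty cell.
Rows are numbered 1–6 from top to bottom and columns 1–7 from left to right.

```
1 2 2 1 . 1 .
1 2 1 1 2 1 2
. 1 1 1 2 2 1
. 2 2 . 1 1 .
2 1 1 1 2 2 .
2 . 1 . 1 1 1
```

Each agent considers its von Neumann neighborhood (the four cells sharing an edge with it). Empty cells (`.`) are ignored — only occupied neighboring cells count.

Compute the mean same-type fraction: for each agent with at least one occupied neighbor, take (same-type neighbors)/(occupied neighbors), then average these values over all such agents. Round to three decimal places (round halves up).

Row 1: (1,1)1 1/2 · (1,2)2 2/3 · (1,3)2 1/3 · (1,4)1 1/2 · (1,6)1 1/1
Row 2: (2,1)1 1/2 · (2,2)2 1/4 · (2,3)1 2/4 · (2,4)1 3/4 · (2,5)2 1/3 · (2,6)1 1/4 · (2,7)2 0/2
Row 3: (3,2)1 1/3 · (3,3)1 3/4 · (3,4)1 2/3 · (3,5)2 2/4 · (3,6)2 1/4 · (3,7)1 0/2
Row 4: (4,2)2 1/3 · (4,3)2 1/3 · (4,5)1 1/3 · (4,6)1 1/3
Row 5: (5,1)2 1/2 · (5,2)1 1/3 · (5,3)1 3/4 · (5,4)1 1/2 · (5,5)2 1/4 · (5,6)2 1/3
Row 6: (6,1)2 1/1 · (6,3)1 1/1 · (6,5)1 1/2 · (6,6)1 2/3 · (6,7)1 1/1
Sum over 33 agents: 1/2 + 2/3 + 1/3 + 1/2 + 1/1 + 1/2 + 1/4 + 2/4 + 3/4 + 1/3 + 1/4 + 0/2 + 1/3 + 3/4 + 2/3 + 2/4 + 1/4 + 0/2 + 1/3 + 1/3 + 1/3 + 1/3 + 1/2 + 1/3 + 3/4 + 1/2 + 1/4 + 1/3 + 1/1 + 1/1 + 1/2 + 2/3 + 1/1 = 65/4; mean = 65/4 ÷ 33 = 65/132 = 0.492424… → 0.492.

0.492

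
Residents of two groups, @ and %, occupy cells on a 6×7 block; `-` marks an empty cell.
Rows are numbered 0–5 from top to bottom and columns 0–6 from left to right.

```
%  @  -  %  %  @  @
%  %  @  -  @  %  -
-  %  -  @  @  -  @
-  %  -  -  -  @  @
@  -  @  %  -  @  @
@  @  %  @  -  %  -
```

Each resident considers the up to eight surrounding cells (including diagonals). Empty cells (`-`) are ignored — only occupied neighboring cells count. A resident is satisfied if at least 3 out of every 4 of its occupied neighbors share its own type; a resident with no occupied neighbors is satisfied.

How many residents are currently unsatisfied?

18

(0,0)% 2/3 unhappy
(0,1)@ 1/4 unhappy
(0,3)% 1/3 unhappy
(0,4)% 2/4 unhappy
(0,5)@ 2/4 unhappy
(0,6)@ 1/2 unhappy
(1,0)% 3/4 ok
(1,1)% 3/5 unhappy
(1,2)@ 2/5 unhappy
(1,4)@ 3/6 unhappy
(1,5)% 1/6 unhappy
(2,1)% 3/4 ok
(2,3)@ 3/3 ok
(2,4)@ 3/4 ok
(2,6)@ 2/3 unhappy
(3,1)% 1/3 unhappy
(3,5)@ 5/5 ok
(3,6)@ 4/4 ok
(4,0)@ 2/3 unhappy
(4,2)@ 2/5 unhappy
(4,3)% 1/3 unhappy
(4,5)@ 3/4 ok
(4,6)@ 3/4 ok
(5,0)@ 2/2 ok
(5,1)@ 3/4 ok
(5,2)% 1/4 unhappy
(5,3)@ 1/3 unhappy
(5,5)% 0/2 unhappy
Unsatisfied: (0,0), (0,1), (0,3), (0,4), (0,5), (0,6), (1,1), (1,2), (1,4), (1,5), (2,6), (3,1), (4,0), (4,2), (4,3), (5,2), (5,3), (5,5) — 18 in total.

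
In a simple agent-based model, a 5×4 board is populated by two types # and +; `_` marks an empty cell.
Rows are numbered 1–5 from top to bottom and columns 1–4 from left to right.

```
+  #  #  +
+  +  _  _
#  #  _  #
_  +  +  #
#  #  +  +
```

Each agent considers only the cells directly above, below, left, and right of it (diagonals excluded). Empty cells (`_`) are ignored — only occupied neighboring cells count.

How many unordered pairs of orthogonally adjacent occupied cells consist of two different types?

10

Scan each occupied cell's neighbors to the right and below so each pair is counted once.
Row 1: +(1,1)–#(1,2)≠ +(1,1)–+(2,1)= #(1,2)–#(1,3)= #(1,2)–+(2,2)≠ #(1,3)–+(1,4)≠  → 3/5 unlike.
Row 2: +(2,1)–+(2,2)= +(2,1)–#(3,1)≠ +(2,2)–#(3,2)≠  → 2/3 unlike.
Row 3: #(3,1)–#(3,2)= #(3,2)–+(4,2)≠ #(3,4)–#(4,4)=  → 1/3 unlike.
Row 4: +(4,2)–+(4,3)= +(4,2)–#(5,2)≠ +(4,3)–#(4,4)≠ +(4,3)–+(5,3)= #(4,4)–+(5,4)≠  → 3/5 unlike.
Row 5: #(5,1)–#(5,2)= #(5,2)–+(5,3)≠ +(5,3)–+(5,4)=  → 1/3 unlike.
Total adjacent occupied pairs: 19; unlike-type pairs: 10.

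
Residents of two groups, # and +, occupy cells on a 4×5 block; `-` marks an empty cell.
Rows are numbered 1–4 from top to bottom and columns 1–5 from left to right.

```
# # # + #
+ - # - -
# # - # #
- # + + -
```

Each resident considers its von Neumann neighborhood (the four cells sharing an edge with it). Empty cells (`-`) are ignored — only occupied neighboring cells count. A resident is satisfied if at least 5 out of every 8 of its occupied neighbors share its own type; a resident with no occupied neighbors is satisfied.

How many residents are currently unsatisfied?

(1,1)# 1/2 unhappy
(1,2)# 2/2 ok
(1,3)# 2/3 ok
(1,4)+ 0/2 unhappy
(1,5)# 0/1 unhappy
(2,1)+ 0/2 unhappy
(2,3)# 1/1 ok
(3,1)# 1/2 unhappy
(3,2)# 2/2 ok
(3,4)# 1/2 unhappy
(3,5)# 1/1 ok
(4,2)# 1/2 unhappy
(4,3)+ 1/2 unhappy
(4,4)+ 1/2 unhappy
Unsatisfied: (1,1), (1,4), (1,5), (2,1), (3,1), (3,4), (4,2), (4,3), (4,4) — 9 in total.

9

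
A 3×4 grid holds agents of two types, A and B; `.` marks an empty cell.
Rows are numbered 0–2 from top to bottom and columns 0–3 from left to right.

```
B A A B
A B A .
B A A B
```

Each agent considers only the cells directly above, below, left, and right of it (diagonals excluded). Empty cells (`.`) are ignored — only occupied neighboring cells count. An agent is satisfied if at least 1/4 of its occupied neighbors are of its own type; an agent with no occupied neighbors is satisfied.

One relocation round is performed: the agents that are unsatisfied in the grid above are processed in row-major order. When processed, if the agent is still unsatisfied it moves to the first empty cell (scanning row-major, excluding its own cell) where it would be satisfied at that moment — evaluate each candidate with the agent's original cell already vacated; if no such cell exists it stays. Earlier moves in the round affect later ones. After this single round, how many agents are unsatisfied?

Initially unsatisfied (in order): (0,0), (0,3), (1,0), (1,1), (2,0), (2,3).
  (0,0) → (1,3).
  (0,3): now satisfied by earlier moves; stays.
  (1,0) → (0,0).
  (1,1) → (1,0).
  (2,0): now satisfied by earlier moves; stays.
  (2,3): now satisfied by earlier moves; stays.
Resulting grid:
A A A B
B . A B
B A A B
All satisfied now.

0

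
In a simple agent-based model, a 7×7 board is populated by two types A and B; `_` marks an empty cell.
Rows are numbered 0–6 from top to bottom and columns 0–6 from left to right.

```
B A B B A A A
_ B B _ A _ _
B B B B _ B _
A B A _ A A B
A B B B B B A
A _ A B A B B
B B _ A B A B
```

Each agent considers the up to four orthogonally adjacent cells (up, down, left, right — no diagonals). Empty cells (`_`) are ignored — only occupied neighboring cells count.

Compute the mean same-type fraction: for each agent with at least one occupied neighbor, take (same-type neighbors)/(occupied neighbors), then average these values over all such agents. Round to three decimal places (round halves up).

(0,0)B 0/1
(0,1)A 0/3
(0,2)B 2/3
(0,3)B 1/2
(0,4)A 2/3
(0,5)A 2/2
(0,6)A 1/1
(1,1)B 2/3
(1,2)B 3/3
(1,4)A 1/1
(2,0)B 1/2
(2,1)B 4/4
(2,2)B 3/4
(2,3)B 1/1
(2,5)B 0/1
(3,0)A 1/3
(3,1)B 2/4
(3,2)A 0/3
(3,4)A 1/2
(3,5)A 1/4
(3,6)B 0/2
(4,0)A 2/3
(4,1)B 2/3
(4,2)B 2/4
(4,3)B 3/3
(4,4)B 2/4
(4,5)B 2/4
(4,6)A 0/3
(5,0)A 1/2
(5,2)A 0/2
(5,3)B 1/4
(5,4)A 0/4
(5,5)B 2/4
(5,6)B 2/3
(6,0)B 1/2
(6,1)B 1/1
(6,3)A 0/2
(6,4)B 0/3
(6,5)A 0/3
(6,6)B 1/2
Sum over 40 agents: 0/1 + 0/3 + 2/3 + 1/2 + 2/3 + 2/2 + 1/1 + 2/3 + 3/3 + 1/1 + 1/2 + 4/4 + 3/4 + 1/1 + 0/1 + 1/3 + 2/4 + 0/3 + 1/2 + 1/4 + 0/2 + 2/3 + 2/3 + 2/4 + 3/3 + 2/4 + 2/4 + 0/3 + 1/2 + 0/2 + 1/4 + 0/4 + 2/4 + 2/3 + 1/2 + 1/1 + 0/2 + 0/3 + 0/3 + 1/2 = 229/12; mean = 229/12 ÷ 40 = 229/480 = 0.477083… → 0.477.

0.477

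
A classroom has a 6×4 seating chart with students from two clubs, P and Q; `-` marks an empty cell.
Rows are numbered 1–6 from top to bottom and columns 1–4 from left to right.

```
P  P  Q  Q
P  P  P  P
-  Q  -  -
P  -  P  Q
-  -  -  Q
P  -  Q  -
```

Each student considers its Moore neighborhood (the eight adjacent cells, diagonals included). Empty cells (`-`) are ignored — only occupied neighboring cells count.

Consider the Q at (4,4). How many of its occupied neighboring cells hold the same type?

1

Occupied neighbors of (4,4): (4,3)=P, (5,4)=Q.
Same type (Q): 1 of 2.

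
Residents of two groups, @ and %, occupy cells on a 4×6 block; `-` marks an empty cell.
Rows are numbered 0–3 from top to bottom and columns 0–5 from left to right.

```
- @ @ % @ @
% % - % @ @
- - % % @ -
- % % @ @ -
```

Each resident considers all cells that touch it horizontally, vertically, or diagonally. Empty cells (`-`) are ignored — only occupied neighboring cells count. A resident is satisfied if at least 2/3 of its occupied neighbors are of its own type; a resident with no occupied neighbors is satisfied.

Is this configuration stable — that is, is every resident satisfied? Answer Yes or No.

(0,1)@ 1/3 not
(0,2)@ 1/4 not
(0,3)% 1/4 not
(0,4)@ 3/5 not
(0,5)@ 3/3 satisfied
(1,0)% 1/2 not
(1,1)% 2/4 not
(1,3)% 3/7 not
(1,4)@ 4/7 not
(1,5)@ 4/4 satisfied
(2,2)% 5/6 satisfied
(2,3)% 3/7 not
(2,4)@ 4/6 satisfied
(3,1)% 2/2 satisfied
(3,2)% 3/4 satisfied
(3,3)@ 2/5 not
(3,4)@ 2/3 satisfied
For instance (0,1) has only 1/3 same-type neighbors, below 2/3.

No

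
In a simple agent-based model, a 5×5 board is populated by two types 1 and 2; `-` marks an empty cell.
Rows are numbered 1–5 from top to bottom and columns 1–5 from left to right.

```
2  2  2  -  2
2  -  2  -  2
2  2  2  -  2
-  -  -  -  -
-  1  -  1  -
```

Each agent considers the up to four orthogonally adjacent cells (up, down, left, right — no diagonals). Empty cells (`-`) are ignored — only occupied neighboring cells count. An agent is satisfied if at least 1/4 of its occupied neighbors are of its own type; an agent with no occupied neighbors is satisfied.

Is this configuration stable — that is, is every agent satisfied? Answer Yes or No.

Yes

(1,1)2 2/2 ✓
(1,2)2 2/2 ✓
(1,3)2 2/2 ✓
(1,5)2 1/1 ✓
(2,1)2 2/2 ✓
(2,3)2 2/2 ✓
(2,5)2 2/2 ✓
(3,1)2 2/2 ✓
(3,2)2 2/2 ✓
(3,3)2 2/2 ✓
(3,5)2 1/1 ✓
(5,2)1 0/0 ✓
(5,4)1 0/0 ✓
All meet the threshold, so the configuration is stable.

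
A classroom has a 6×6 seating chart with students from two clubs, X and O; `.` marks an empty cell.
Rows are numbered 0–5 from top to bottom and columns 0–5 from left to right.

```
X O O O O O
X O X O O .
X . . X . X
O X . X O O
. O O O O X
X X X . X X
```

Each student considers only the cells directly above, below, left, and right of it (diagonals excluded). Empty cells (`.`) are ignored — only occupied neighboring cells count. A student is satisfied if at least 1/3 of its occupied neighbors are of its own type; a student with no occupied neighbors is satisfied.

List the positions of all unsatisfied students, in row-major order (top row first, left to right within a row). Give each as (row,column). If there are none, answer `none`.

Row 0: (0,0)X 1/2 satisfied · (0,1)O 2/3 satisfied · (0,2)O 2/3 satisfied · (0,3)O 3/3 satisfied · (0,4)O 3/3 satisfied · (0,5)O 1/1 satisfied
Row 1: (1,0)X 2/3 satisfied · (1,1)O 1/3 satisfied · (1,2)X 0/3 not · (1,3)O 2/4 satisfied · (1,4)O 2/2 satisfied
Row 2: (2,0)X 1/2 satisfied · (2,3)X 1/2 satisfied · (2,5)X 0/1 not
Row 3: (3,0)O 0/2 not · (3,1)X 0/2 not · (3,3)X 1/3 satisfied · (3,4)O 2/3 satisfied · (3,5)O 1/3 satisfied
Row 4: (4,1)O 1/3 satisfied · (4,2)O 2/3 satisfied · (4,3)O 2/3 satisfied · (4,4)O 2/4 satisfied · (4,5)X 1/3 satisfied
Row 5: (5,0)X 1/1 satisfied · (5,1)X 2/3 satisfied · (5,2)X 1/2 satisfied · (5,4)X 1/2 satisfied · (5,5)X 2/2 satisfied

(1,2), (2,5), (3,0), (3,1)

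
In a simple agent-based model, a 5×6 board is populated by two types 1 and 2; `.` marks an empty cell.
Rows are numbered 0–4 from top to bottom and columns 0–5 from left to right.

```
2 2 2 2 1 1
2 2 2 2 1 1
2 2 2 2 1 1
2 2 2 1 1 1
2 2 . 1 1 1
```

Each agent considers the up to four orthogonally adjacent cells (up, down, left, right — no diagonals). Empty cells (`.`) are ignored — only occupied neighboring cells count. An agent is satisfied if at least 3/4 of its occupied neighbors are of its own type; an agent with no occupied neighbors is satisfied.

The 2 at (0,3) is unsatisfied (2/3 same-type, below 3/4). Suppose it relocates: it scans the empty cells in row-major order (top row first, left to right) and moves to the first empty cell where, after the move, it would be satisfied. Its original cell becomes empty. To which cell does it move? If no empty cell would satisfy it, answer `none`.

none

Vacating (0,3). Empty cells in order:
  (4,2): 2/3 same-type → still unsatisfied.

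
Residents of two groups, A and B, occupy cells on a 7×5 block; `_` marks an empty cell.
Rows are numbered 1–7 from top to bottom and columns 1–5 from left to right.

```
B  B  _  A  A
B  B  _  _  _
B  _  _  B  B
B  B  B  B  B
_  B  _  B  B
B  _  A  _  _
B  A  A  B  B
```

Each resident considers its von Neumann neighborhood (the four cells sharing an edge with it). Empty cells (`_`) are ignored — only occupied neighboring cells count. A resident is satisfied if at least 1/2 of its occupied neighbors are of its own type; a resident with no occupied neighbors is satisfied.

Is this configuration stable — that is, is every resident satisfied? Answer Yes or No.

Yes

Row 1: (1,1)B 2/2 ✓ · (1,2)B 2/2 ✓ · (1,4)A 1/1 ✓ · (1,5)A 1/1 ✓
Row 2: (2,1)B 3/3 ✓ · (2,2)B 2/2 ✓
Row 3: (3,1)B 2/2 ✓ · (3,4)B 2/2 ✓ · (3,5)B 2/2 ✓
Row 4: (4,1)B 2/2 ✓ · (4,2)B 3/3 ✓ · (4,3)B 2/2 ✓ · (4,4)B 4/4 ✓ · (4,5)B 3/3 ✓
Row 5: (5,2)B 1/1 ✓ · (5,4)B 2/2 ✓ · (5,5)B 2/2 ✓
Row 6: (6,1)B 1/1 ✓ · (6,3)A 1/1 ✓
Row 7: (7,1)B 1/2 ✓ · (7,2)A 1/2 ✓ · (7,3)A 2/3 ✓ · (7,4)B 1/2 ✓ · (7,5)B 1/1 ✓
All meet the threshold, so the configuration is stable.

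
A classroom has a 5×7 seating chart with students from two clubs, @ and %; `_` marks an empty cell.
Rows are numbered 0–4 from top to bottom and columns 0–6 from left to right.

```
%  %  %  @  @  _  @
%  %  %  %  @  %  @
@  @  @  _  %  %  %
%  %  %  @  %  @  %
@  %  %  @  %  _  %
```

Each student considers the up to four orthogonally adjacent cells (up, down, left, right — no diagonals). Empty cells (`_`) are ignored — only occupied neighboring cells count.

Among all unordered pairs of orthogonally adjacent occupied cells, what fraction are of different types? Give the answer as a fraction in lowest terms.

Scan each occupied cell's neighbors to the right and below so each pair is counted once.
From row 0: 2 unlike of 10 pairs (running 2/10).
From row 1: 8 unlike of 12 pairs (running 10/22).
From row 2: 4 unlike of 10 pairs (running 14/32).
From row 3: 5 unlike of 12 pairs (running 19/44).
From row 4: 3 unlike of 4 pairs (running 22/48).
Total adjacent occupied pairs: 48; unlike-type pairs: 22.
22/48 reduces to 11/24.

11/24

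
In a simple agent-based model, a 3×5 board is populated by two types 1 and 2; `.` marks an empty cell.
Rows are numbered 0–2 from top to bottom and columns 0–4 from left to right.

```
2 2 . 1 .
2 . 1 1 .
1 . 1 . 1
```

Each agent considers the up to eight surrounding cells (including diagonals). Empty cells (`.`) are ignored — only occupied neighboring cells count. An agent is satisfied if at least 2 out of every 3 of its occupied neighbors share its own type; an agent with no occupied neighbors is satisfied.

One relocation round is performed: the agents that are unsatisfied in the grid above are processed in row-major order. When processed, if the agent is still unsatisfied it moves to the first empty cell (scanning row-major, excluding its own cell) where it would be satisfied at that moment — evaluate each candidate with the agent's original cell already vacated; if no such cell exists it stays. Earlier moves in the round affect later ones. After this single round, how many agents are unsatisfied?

1

Initially unsatisfied (in order): (2,0).
  (2,0) → (0,2).
Resulting grid:
2 2 1 1 .
2 . 1 1 .
. . 1 . 1
Unsatisfied now: (0,1).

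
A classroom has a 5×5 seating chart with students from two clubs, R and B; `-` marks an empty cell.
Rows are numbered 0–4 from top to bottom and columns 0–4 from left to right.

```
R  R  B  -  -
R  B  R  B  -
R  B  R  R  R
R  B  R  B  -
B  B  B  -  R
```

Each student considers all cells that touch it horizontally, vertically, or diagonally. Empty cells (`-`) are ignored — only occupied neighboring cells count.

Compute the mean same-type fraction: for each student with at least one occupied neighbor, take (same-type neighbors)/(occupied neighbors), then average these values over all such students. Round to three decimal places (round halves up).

(0,0)R 2/3
(0,1)R 3/5
(0,2)B 2/4
(1,0)R 3/5
(1,1)B 2/8
(1,2)R 3/7
(1,3)B 1/5
(2,0)R 2/5
(2,1)B 2/8
(2,2)R 3/8
(2,3)R 4/6
(2,4)R 1/3
(3,0)R 1/5
(3,1)B 4/8
(3,2)R 2/7
(3,3)B 1/6
(4,0)B 2/3
(4,1)B 3/5
(4,2)B 3/4
(4,4)R 0/1
Sum over 20 students: 2/3 + 3/5 + 2/4 + 3/5 + 2/8 + 3/7 + 1/5 + 2/5 + 2/8 + 3/8 + 4/6 + 1/3 + 1/5 + 4/8 + 2/7 + 1/6 + 2/3 + 3/5 + 3/4 + 0/1 = 2363/280; mean = 2363/280 ÷ 20 = 2363/5600 = 0.421964… → 0.422.

0.422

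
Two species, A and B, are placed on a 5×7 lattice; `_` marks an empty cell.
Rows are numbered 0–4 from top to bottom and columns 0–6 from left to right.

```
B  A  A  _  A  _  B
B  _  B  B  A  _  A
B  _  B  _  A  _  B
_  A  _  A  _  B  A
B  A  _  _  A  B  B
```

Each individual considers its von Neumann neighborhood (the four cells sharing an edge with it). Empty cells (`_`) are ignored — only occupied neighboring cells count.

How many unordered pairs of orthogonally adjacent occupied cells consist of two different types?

10

Scan each occupied cell's neighbors to the right and below so each pair is counted once.
Row 0: B(0,0)–A(0,1)≠ B(0,0)–B(1,0)= A(0,1)–A(0,2)= A(0,2)–B(1,2)≠ A(0,4)–A(1,4)= B(0,6)–A(1,6)≠  → 3/6 unlike.
Row 1: B(1,0)–B(2,0)= B(1,2)–B(1,3)= B(1,2)–B(2,2)= B(1,3)–A(1,4)≠ A(1,4)–A(2,4)= A(1,6)–B(2,6)≠  → 2/6 unlike.
Row 2: B(2,6)–A(3,6)≠  → 1/1 unlike.
Row 3: A(3,1)–A(4,1)= B(3,5)–A(3,6)≠ B(3,5)–B(4,5)= A(3,6)–B(4,6)≠  → 2/4 unlike.
Row 4: B(4,0)–A(4,1)≠ A(4,4)–B(4,5)≠ B(4,5)–B(4,6)=  → 2/3 unlike.
Total adjacent occupied pairs: 20; unlike-type pairs: 10.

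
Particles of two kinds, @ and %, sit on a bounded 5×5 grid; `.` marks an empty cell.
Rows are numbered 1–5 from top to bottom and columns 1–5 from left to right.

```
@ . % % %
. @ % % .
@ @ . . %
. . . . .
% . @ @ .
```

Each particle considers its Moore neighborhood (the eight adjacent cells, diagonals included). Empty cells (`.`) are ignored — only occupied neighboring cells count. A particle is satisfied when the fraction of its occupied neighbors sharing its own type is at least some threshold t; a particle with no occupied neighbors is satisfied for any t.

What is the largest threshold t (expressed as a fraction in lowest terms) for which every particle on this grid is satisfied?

3/5

Row 1: (1,1)@ 1/1 · (1,3)% 3/4 · (1,4)% 4/4 · (1,5)% 2/2
Row 2: (2,2)@ 3/5 · (2,3)% 3/5 · (2,4)% 5/5
Row 3: (3,1)@ 2/2 · (3,2)@ 2/3 · (3,5)% 1/1
Row 5: (5,1)% — no occupied neighbors · (5,3)@ 1/1 · (5,4)@ 1/1
The smallest same-type fraction is 3/5 at (2,2), which reduces to 3/5. Any threshold above that leaves this particle unsatisfied.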